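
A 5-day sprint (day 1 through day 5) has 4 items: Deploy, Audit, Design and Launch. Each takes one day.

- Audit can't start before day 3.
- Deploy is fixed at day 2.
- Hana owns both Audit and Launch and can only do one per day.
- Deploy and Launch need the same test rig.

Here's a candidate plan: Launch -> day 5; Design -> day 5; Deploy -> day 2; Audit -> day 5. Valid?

Hana owns both Audit and Launch and can only do one per day — violated.
Audit can't start before day 3 — holds.
Deploy is fixed at day 2 — holds.
Deploy and Launch need the same test rig — holds.

No. Hana owns both Audit and Launch and can only do one per day is not satisfied.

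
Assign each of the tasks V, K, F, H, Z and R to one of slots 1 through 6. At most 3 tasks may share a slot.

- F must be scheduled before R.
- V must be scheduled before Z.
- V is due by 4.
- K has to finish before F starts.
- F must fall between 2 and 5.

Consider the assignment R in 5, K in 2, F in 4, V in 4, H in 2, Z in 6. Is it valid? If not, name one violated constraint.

F must be scheduled before R — holds.
At most 3 tasks may share a slot — holds.
K has to finish before F starts — holds.
V is due by 4 — holds.
F must fall between 2 and 5 — holds.
V must be scheduled before Z — holds.

Valid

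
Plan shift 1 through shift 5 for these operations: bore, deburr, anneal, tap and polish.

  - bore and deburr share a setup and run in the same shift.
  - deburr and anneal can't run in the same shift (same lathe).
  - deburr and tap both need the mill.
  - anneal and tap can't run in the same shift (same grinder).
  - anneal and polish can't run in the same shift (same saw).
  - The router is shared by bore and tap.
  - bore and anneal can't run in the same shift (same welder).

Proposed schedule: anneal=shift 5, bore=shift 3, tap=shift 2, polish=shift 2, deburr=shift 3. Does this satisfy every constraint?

bore and anneal can't run in the same shift (same welder) — holds.
deburr and anneal can't run in the same shift (same lathe) — holds.
The router is shared by bore and tap — holds.
bore and deburr share a setup and run in the same shift — holds.
deburr and tap both need the mill — holds.
anneal and polish can't run in the same shift (same saw) — holds.
anneal and tap can't run in the same shift (same grinder) — holds.

Valid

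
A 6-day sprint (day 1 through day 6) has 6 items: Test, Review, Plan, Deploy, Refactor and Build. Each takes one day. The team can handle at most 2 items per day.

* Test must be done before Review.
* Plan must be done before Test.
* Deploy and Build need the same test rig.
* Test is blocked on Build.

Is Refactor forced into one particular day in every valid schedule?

No

Refactor can be day 1 (e.g. Review=day 4, Build=day 2, Test=day 3, Deploy=day 3, Refactor=day 1, Plan=day 1) or day 2 (e.g. Review in day 3; Build in day 1; Plan in day 1; Test in day 2; Refactor in day 2; Deploy in day 3).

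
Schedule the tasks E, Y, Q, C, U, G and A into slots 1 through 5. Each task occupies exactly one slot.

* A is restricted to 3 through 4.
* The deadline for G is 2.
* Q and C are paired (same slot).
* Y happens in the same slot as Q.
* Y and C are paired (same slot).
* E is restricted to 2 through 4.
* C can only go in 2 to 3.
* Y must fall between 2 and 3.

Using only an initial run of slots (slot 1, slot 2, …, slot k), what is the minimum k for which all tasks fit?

3

A can't be placed before 3, so the schedule must run through at least slot 3.
3 works (last occupied slot: 3): for example A=3, Q=2, E=2, Y=2, G=1, U=1, C=2.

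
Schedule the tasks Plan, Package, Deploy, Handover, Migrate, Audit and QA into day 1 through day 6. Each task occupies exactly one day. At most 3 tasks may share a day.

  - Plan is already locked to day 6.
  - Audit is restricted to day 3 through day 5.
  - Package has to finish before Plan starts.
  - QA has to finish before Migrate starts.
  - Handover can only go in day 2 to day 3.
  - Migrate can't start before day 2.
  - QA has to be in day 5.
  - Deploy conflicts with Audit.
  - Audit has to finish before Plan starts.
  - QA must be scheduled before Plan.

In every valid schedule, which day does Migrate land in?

day 6

Migrate is available from day 2; precedence pushes Migrate to at least day 6.
So Migrate is pinned to day 6.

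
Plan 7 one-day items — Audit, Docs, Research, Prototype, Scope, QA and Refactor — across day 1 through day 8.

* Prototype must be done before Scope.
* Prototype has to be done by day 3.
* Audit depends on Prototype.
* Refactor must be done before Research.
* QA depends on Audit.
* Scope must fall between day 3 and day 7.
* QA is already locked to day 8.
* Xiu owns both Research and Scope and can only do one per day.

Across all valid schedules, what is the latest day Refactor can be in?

Downstream work caps Refactor at day 7.
Refactor at day 7 is achievable: Audit=day 2, Refactor=day 7, Docs=day 1, QA=day 8, Research=day 8, Prototype=day 1, Scope=day 3.

day 7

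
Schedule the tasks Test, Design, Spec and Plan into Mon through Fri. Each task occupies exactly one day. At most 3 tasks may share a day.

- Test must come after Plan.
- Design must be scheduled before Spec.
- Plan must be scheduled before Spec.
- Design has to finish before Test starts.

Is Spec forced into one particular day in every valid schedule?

Spec can be Tue (e.g. Design in Mon; Spec in Tue; Test in Tue; Plan in Mon) or Wed (e.g. Test in Tue; Design in Mon; Plan in Mon; Spec in Wed).

No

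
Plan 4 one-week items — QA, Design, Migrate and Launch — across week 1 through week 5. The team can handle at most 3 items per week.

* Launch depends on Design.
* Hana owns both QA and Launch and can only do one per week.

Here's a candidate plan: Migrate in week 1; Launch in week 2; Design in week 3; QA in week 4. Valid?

No — it violates: Launch depends on Design

Hana owns both QA and Launch and can only do one per week — holds.
Launch depends on Design — violated.
The team can handle at most 3 items per week — holds.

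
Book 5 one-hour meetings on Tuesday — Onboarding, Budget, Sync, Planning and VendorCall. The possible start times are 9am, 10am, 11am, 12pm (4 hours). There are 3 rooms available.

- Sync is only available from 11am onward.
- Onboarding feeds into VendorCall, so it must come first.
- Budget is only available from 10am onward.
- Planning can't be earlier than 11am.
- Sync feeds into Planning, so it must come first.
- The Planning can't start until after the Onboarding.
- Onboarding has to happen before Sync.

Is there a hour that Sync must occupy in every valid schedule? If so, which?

Sync is available from 11am; downstream work caps Sync at 11am.
So Sync is pinned to 11am.

11am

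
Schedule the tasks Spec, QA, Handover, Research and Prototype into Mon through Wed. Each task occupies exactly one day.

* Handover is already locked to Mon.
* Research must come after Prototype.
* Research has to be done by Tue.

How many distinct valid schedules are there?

Splitting on Spec: it can be Mon (3), Tue (3), Wed (3). Listing each branch's schedules as (QA, Handover, Research, Prototype):
Spec=Mon: (Mon,Mon,Tue,Mon) (Tue,Mon,Tue,Mon) (Wed,Mon,Tue,Mon) — 3.
Spec=Tue: (Mon,Mon,Tue,Mon) (Tue,Mon,Tue,Mon) (Wed,Mon,Tue,Mon) — 3.
Spec=Wed: (Mon,Mon,Tue,Mon) (Tue,Mon,Tue,Mon) (Wed,Mon,Tue,Mon) — 3.
Summing: 3 + 3 + 3 = 9.

9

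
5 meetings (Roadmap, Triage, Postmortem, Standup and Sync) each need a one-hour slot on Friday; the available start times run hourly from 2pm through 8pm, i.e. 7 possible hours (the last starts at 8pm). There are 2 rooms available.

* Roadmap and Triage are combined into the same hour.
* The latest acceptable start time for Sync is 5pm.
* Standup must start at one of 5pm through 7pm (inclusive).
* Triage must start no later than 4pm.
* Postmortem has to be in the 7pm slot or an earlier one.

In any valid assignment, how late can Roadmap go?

Roadmap must be in the same hour as Triage, which can't be after 4pm, so Roadmap is at most 4pm.
Roadmap at 4pm is achievable: Triage=4pm; Postmortem=2pm; Roadmap=4pm; Sync=2pm; Standup=5pm.

4pm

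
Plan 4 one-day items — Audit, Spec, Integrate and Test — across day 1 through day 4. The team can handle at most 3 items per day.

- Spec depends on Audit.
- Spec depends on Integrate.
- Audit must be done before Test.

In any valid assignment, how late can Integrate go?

Downstream work caps Integrate at day 3.
Integrate at day 3 is achievable: Integrate -> day 3; Spec -> day 4; Test -> day 2; Audit -> day 1.

day 3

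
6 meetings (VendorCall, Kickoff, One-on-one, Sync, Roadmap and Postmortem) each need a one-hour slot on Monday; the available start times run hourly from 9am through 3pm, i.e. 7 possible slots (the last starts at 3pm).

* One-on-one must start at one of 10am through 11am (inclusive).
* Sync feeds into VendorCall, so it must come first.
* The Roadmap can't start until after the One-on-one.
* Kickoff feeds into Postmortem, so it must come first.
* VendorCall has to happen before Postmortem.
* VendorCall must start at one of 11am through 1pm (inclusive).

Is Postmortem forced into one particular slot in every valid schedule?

No

Postmortem can be 12pm (e.g. Postmortem=12pm; One-on-one=10am; VendorCall=11am; Sync=9am; Kickoff=9am; Roadmap=11am) or 1pm (e.g. One-on-one -> 10am; Kickoff -> 9am; Roadmap -> 11am; VendorCall -> 11am; Postmortem -> 1pm; Sync -> 9am).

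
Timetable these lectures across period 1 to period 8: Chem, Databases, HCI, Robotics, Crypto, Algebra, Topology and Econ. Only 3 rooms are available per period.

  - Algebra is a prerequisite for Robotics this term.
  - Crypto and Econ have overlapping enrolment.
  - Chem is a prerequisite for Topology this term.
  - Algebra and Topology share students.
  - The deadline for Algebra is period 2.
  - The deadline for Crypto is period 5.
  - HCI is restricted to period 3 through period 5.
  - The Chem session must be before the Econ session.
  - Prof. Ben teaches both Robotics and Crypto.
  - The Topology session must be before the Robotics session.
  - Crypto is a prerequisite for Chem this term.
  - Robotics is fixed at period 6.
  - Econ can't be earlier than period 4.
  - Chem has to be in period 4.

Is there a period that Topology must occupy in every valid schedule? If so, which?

period 5

Chem is fixed at period 4 and must come before Topology, so Topology is at least period 5.
Robotics is fixed at period 6 and must come after Topology, so Topology is at most period 5.
So Topology must be period 5.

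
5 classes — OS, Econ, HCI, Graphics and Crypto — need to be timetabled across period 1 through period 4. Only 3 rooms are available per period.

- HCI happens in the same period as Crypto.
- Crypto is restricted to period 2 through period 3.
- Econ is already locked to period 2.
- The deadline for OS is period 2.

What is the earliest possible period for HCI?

period 2

HCI must be in the same period as Crypto, which can't be before period 2, so HCI is at least period 2; HCI must be in the same period as Crypto, which can't be after period 3, so HCI is at most period 3.
HCI at period 2 is achievable: Crypto -> period 2, HCI -> period 2, Graphics -> period 1, Econ -> period 2, OS -> period 1.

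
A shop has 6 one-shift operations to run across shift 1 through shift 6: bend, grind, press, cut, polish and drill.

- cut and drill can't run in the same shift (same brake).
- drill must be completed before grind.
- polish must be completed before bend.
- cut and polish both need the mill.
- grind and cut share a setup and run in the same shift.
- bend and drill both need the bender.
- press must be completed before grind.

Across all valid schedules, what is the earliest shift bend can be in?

shift 2

Precedence pushes bend to at least shift 2.
bend at shift 2 is achievable: cut -> shift 2; grind -> shift 2; polish -> shift 1; bend -> shift 2; press -> shift 1; drill -> shift 1.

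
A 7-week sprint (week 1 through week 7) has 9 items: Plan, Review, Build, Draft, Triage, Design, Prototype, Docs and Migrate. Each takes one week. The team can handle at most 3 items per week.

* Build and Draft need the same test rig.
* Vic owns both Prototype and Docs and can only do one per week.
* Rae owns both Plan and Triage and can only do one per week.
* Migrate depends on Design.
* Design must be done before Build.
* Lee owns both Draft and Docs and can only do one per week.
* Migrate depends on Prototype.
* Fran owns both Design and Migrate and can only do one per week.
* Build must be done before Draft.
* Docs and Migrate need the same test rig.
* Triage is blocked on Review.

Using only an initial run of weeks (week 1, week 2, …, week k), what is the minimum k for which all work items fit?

The precedence chain requires at least 3 distinct weeks.
With at most 3 per week and 9 work items, at least 3 weeks are needed.
3 works (last occupied week: week 3): for example Build=week 2, Prototype=week 1, Docs=week 2, Migrate=week 3, Review=week 1, Plan=week 3, Triage=week 2, Design=week 1, Draft=week 3.

3 weeks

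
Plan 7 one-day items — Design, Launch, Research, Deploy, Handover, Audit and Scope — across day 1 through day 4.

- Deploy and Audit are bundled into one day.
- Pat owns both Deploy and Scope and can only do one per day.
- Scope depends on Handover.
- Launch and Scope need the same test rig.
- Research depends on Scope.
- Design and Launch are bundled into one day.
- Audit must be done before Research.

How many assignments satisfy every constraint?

21

Splitting on Design: it can be day 1 (7), day 2 (4), day 3 (3), day 4 (7). Listing each branch's schedules as (Launch, Research, Deploy, Handover, Audit, Scope) by day number:
Design=day 1: (1,3,1,1,1,2) (1,4,1,1,1,2) (1,4,1,1,1,3) (1,4,1,2,1,3) (1,4,2,1,2,3) (1,4,2,2,2,3) (1,4,3,1,3,2) — 7.
Design=day 2: (2,4,1,1,1,3) (2,4,1,2,1,3) (2,4,2,1,2,3) (2,4,2,2,2,3) — 4.
Design=day 3: (3,3,1,1,1,2) (3,4,1,1,1,2) (3,4,3,1,3,2) — 3.
Design=day 4: (4,3,1,1,1,2) (4,4,1,1,1,2) (4,4,1,1,1,3) (4,4,1,2,1,3) (4,4,2,1,2,3) (4,4,2,2,2,3) (4,4,3,1,3,2) — 7.
Summing: 7 + 4 + 3 + 7 = 21.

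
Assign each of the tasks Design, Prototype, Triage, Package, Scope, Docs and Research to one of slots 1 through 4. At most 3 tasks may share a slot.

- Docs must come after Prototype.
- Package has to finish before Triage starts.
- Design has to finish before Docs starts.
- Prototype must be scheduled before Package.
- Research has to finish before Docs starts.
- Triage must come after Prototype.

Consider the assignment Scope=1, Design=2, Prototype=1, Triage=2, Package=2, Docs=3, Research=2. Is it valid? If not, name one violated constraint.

No. At most 3 tasks may share a slot is not satisfied.

Package has to finish before Triage starts — violated.
Prototype must be scheduled before Package — holds.
Design has to finish before Docs starts — holds.
Research has to finish before Docs starts — holds.
Docs must come after Prototype — holds.
Triage must come after Prototype — holds.
At most 3 tasks may share a slot — violated.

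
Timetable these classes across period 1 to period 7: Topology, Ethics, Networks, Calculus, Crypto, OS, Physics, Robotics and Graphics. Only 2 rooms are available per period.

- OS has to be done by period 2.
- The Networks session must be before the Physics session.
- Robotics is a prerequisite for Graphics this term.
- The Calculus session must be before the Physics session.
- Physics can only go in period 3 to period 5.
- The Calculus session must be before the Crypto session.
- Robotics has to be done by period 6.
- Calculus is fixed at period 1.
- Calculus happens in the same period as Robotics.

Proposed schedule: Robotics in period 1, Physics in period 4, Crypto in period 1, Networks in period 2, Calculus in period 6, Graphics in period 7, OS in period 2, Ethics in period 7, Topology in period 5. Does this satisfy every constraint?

Invalid. The Calculus session must be before the Crypto session.

The Calculus session must be before the Crypto session — violated.
Robotics has to be done by period 6 — holds.
OS has to be done by period 2 — holds.
Physics can only go in period 3 to period 5 — holds.
The Networks session must be before the Physics session — holds.
Calculus happens in the same period as Robotics — violated.
Calculus is fixed at period 1 — violated.
The Calculus session must be before the Physics session — violated.
Only 2 rooms are available per period — holds.
Robotics is a prerequisite for Graphics this term — holds.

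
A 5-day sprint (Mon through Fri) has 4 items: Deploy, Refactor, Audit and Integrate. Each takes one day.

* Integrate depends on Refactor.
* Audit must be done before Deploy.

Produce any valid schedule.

Integrate=Tue; Refactor=Mon; Audit=Mon; Deploy=Tue

Checking: Refactor(Mon) before Integrate(Tue); Audit(Mon) before Deploy(Tue).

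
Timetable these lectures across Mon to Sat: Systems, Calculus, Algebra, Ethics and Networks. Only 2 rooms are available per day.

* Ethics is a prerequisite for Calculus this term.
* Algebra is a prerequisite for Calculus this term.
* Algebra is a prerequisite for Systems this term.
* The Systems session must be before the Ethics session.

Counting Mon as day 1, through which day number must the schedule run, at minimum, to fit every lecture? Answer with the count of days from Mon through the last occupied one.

The precedence chain requires at least 4 distinct days.
With at most 2 per day and 5 lectures, at least 3 days are needed.
4 works (last occupied day: Thu): for example Systems in Tue; Ethics in Wed; Networks in Mon; Calculus in Thu; Algebra in Mon.

4 days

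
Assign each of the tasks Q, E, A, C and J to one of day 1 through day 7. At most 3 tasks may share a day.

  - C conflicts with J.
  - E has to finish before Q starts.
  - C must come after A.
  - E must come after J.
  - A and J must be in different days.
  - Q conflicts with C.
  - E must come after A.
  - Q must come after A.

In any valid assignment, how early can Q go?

day 4

Precedence pushes Q to at least day 3.
Q at day 4 is achievable: E in day 3, A in day 1, C in day 3, Q in day 4, J in day 2.
Nothing earlier works — the conflict and capacity constraints rule out every day before day 4.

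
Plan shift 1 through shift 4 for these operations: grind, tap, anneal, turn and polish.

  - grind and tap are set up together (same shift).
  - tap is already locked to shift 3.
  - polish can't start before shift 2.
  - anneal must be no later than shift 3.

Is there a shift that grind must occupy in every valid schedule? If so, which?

shift 3

Grind must be in the same shift as tap, which can't be before shift 3, so grind is at least shift 3; grind must be in the same shift as tap, which can't be after shift 3, so grind is at most shift 3.
So grind is pinned to shift 3.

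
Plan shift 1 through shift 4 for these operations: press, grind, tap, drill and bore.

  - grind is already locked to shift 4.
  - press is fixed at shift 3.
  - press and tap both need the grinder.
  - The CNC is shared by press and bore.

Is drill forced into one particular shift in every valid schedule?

drill can be shift 1 (e.g. grind in shift 4, bore in shift 1, drill in shift 1, tap in shift 1, press in shift 3) or shift 2 (e.g. tap=shift 1; drill=shift 2; grind=shift 4; bore=shift 1; press=shift 3).

No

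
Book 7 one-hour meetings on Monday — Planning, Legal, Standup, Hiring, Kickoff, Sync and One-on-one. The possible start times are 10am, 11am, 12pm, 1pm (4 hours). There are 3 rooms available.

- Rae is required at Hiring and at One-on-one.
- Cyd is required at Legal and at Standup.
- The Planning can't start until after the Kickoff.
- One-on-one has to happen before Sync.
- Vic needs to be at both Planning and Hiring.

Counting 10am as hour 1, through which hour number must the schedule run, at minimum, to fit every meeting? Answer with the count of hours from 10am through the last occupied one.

The precedence chain requires at least 2 distinct hours.
With at most 3 per hour and 7 meetings, at least 3 hours are needed.
3 works (last occupied hour: 12pm): for example Standup=11am; Kickoff=10am; One-on-one=10am; Legal=10am; Sync=11am; Hiring=12pm; Planning=11am.

3 hours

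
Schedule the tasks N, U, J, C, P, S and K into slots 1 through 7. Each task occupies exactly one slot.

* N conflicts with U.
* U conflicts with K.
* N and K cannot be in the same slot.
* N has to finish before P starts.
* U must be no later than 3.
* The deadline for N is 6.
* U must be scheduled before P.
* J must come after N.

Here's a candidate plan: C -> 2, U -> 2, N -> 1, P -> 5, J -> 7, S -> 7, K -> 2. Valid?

Invalid. U conflicts with K.

N conflicts with U — holds.
U must be scheduled before P — holds.
J must come after N — holds.
U must be no later than 3 — holds.
N and K cannot be in the same slot — holds.
N has to finish before P starts — holds.
U conflicts with K — violated.
The deadline for N is 6 — holds.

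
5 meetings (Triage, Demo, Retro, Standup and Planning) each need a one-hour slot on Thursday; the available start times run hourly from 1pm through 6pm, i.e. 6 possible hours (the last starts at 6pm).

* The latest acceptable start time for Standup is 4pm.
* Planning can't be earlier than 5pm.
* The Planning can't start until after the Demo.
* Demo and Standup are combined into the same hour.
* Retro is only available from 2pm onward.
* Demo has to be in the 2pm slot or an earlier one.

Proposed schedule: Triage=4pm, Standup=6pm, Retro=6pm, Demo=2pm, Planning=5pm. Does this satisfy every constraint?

The Planning can't start until after the Demo — holds.
Demo and Standup are combined into the same hour — violated.
Retro is only available from 2pm onward — holds.
Demo has to be in the 2pm slot or an earlier one — holds.
Planning can't be earlier than 5pm — holds.
The latest acceptable start time for Standup is 4pm — violated.

Invalid. Demo and Standup are combined into the same hour.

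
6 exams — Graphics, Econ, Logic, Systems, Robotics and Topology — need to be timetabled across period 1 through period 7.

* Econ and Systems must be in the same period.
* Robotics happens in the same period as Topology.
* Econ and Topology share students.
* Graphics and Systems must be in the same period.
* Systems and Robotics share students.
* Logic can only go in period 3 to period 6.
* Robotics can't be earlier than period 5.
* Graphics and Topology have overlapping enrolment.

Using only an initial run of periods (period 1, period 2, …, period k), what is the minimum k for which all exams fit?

Robotics can't be placed before period 5, so the schedule must run through at least period 5.
5 works (last occupied period: period 5): for example Graphics in period 1; Robotics in period 5; Econ in period 1; Logic in period 3; Topology in period 5; Systems in period 1.

5 periods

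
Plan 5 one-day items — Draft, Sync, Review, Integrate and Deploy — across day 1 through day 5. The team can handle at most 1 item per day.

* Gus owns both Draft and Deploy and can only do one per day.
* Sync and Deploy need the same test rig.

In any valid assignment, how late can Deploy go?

Deploy at day 5 is achievable: Integrate -> day 4, Draft -> day 1, Review -> day 3, Deploy -> day 5, Sync -> day 2.

day 5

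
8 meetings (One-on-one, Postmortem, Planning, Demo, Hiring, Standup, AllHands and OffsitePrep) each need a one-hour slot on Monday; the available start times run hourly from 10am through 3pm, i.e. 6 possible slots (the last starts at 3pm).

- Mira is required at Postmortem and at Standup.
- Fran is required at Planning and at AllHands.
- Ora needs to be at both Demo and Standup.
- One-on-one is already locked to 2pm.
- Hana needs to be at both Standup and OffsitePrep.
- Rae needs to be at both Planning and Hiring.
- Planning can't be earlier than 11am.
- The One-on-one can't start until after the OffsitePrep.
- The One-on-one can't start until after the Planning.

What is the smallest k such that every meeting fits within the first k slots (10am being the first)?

The precedence chain requires at least 2 distinct slots.
One-on-one can't be placed before 2pm — that is slot 5 counting from 10am — so the schedule must run through at least 5 slots.
5 works (last occupied slot: 2pm): for example Postmortem in 10am; Standup in 11am; AllHands in 10am; Hiring in 10am; Planning in 11am; OffsitePrep in 10am; One-on-one in 2pm; Demo in 10am.

5 slots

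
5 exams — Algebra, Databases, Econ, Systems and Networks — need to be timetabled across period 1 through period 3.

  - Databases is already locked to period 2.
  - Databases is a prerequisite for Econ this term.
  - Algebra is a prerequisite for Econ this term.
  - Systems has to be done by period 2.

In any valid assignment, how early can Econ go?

period 3

Precedence pushes Econ to at least period 3.
Econ at period 3 is achievable: Econ=period 3; Algebra=period 1; Networks=period 1; Databases=period 2; Systems=period 1.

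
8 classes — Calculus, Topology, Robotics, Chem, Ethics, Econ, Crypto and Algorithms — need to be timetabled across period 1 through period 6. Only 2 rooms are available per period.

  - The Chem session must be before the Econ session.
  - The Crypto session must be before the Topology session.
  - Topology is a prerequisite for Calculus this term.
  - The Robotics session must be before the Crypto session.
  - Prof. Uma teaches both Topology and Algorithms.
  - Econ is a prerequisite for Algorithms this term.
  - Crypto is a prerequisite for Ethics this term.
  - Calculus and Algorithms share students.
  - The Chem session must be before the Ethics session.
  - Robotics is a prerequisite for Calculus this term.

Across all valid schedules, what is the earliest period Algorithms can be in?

Precedence pushes Algorithms to at least period 3.
Algorithms at period 3 is achievable: Calculus=period 5, Crypto=period 2, Chem=period 1, Econ=period 2, Topology=period 4, Ethics=period 3, Robotics=period 1, Algorithms=period 3.

period 3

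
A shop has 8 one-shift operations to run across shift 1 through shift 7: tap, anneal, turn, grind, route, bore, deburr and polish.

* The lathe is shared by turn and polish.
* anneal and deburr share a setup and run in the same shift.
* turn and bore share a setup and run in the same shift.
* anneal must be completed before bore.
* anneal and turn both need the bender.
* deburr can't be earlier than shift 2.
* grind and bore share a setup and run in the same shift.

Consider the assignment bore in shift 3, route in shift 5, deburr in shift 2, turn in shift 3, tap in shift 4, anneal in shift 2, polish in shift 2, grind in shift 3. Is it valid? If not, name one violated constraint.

anneal must be completed before bore — holds.
anneal and deburr share a setup and run in the same shift — holds.
deburr can't be earlier than shift 2 — holds.
anneal and turn both need the bender — holds.
grind and bore share a setup and run in the same shift — holds.
The lathe is shared by turn and polish — holds.
turn and bore share a setup and run in the same shift — holds.

Yes, all constraints hold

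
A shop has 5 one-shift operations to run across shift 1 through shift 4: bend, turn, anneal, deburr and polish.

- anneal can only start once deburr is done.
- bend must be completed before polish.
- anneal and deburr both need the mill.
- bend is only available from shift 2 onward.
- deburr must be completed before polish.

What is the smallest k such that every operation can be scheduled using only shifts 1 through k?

The precedence chain requires at least 2 distinct shifts.
Propagating the time windows through the other constraints, polish can't land before shift 3, so the schedule must run through at least shift 3.
3 works (last occupied shift: shift 3): for example deburr -> shift 1, anneal -> shift 2, bend -> shift 2, polish -> shift 3, turn -> shift 1.

3 shifts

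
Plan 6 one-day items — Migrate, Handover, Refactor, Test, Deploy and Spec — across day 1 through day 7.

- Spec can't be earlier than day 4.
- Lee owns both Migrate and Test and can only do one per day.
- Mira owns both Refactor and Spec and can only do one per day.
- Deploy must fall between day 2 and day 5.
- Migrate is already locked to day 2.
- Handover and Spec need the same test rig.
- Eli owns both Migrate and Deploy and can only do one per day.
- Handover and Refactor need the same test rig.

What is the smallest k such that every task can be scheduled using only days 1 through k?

4

Spec can't be placed before day 4, so the schedule must run through at least day 4.
4 works (last occupied day: day 4): for example Migrate -> day 2; Deploy -> day 3; Spec -> day 4; Handover -> day 1; Refactor -> day 2; Test -> day 1.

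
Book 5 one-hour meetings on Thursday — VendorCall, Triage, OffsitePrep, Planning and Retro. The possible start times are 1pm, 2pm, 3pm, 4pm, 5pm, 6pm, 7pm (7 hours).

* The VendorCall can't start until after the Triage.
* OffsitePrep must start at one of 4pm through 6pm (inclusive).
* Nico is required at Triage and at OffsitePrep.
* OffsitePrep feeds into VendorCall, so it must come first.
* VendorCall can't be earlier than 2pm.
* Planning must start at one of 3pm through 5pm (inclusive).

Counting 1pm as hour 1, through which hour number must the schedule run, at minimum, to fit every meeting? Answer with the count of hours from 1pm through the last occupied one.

5

The precedence chain requires at least 2 distinct hours.
Propagating the time windows through the other constraints, VendorCall can't land before 5pm — that is hour 5 counting from 1pm — so the schedule must run through at least 5 hours.
5 works (last occupied hour: 5pm): for example Retro -> 1pm, OffsitePrep -> 4pm, Triage -> 1pm, Planning -> 3pm, VendorCall -> 5pm.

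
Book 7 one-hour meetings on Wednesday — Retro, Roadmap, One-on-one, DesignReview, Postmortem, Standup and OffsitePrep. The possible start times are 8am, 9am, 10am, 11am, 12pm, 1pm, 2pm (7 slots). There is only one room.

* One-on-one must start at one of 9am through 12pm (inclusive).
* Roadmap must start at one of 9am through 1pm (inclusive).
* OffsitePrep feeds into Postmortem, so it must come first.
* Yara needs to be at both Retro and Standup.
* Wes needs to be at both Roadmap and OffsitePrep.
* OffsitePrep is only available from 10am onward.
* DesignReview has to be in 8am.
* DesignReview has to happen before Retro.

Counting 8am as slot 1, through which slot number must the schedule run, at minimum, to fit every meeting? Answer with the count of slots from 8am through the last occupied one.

The precedence chain requires at least 2 distinct slots.
With at most 1 per slot and 7 meetings, at least 7 slots are needed.
Propagating the time windows through the other constraints, Postmortem can't land before 11am — that is slot 4 counting from 8am — so the schedule must run through at least 4 slots.
7 works (last occupied slot: 2pm): for example Roadmap=11am; Postmortem=1pm; DesignReview=8am; One-on-one=9am; OffsitePrep=10am; Standup=2pm; Retro=12pm.

7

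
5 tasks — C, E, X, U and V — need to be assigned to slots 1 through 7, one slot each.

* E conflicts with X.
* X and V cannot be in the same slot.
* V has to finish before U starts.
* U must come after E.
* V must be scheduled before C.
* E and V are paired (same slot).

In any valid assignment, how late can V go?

Downstream work caps V at 6.
V at 6 is achievable: E=6, C=7, U=7, X=1, V=6.

6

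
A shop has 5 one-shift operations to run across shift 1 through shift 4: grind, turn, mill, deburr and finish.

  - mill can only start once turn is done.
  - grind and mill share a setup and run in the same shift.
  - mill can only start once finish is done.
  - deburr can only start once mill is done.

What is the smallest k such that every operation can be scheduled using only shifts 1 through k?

The precedence chain requires at least 3 distinct shifts.
3 works (last occupied shift: shift 3): for example finish=shift 1, grind=shift 2, deburr=shift 3, turn=shift 1, mill=shift 2.

3 shifts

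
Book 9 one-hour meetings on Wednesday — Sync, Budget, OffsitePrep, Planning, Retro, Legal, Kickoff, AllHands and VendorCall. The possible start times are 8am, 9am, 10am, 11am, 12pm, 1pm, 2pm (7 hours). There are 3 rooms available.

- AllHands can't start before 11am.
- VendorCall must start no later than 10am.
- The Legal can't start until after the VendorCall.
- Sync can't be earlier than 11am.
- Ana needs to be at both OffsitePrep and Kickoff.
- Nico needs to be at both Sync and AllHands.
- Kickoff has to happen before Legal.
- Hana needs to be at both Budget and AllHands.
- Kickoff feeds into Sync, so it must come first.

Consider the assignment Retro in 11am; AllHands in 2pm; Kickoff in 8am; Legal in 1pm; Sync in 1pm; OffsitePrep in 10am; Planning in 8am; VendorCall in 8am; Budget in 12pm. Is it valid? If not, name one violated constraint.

Valid

Hana needs to be at both Budget and AllHands — holds.
Nico needs to be at both Sync and AllHands — holds.
Ana needs to be at both OffsitePrep and Kickoff — holds.
AllHands can't start before 11am — holds.
The Legal can't start until after the VendorCall — holds.
There are 3 rooms available — holds.
Kickoff feeds into Sync, so it must come first — holds.
Kickoff has to happen before Legal — holds.
VendorCall must start no later than 10am — holds.
Sync can't be earlier than 11am — holds.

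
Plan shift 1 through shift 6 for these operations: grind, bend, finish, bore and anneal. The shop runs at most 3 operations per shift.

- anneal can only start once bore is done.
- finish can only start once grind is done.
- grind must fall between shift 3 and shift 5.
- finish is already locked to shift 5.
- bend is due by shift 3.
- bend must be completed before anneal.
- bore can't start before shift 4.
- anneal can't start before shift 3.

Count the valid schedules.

18

Splitting on grind: it can be shift 3 (9), shift 4 (9). Listing each branch's schedules as (bend, finish, bore, anneal) by shift number:
grind=shift 3: (1,5,4,5) (1,5,4,6) (1,5,5,6) (2,5,4,5) (2,5,4,6) (2,5,5,6) (3,5,4,5) (3,5,4,6) (3,5,5,6) — 9.
grind=shift 4: (1,5,4,5) (1,5,4,6) (1,5,5,6) (2,5,4,5) (2,5,4,6) (2,5,5,6) (3,5,4,5) (3,5,4,6) (3,5,5,6) — 9.
Summing: 9 + 9 = 18.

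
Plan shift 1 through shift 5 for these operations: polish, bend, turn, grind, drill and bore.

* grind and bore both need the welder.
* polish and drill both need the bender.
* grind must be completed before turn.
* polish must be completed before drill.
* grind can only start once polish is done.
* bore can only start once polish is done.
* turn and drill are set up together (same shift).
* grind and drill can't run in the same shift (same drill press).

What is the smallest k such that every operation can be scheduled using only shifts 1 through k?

The precedence chain requires at least 3 distinct shifts.
3 works (last occupied shift: shift 3): for example bend in shift 1; grind in shift 2; polish in shift 1; turn in shift 3; bore in shift 3; drill in shift 3.

3 shifts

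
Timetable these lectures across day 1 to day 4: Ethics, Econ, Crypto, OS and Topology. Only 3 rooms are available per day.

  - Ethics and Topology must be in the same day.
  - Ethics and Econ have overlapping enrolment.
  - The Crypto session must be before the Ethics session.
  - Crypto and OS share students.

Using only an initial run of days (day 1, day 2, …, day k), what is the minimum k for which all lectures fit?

2

The precedence chain requires at least 2 distinct days.
With at most 3 per day and 5 lectures, at least 2 days are needed.
2 works (last occupied day: day 2): for example Topology -> day 2, OS -> day 2, Econ -> day 1, Ethics -> day 2, Crypto -> day 1.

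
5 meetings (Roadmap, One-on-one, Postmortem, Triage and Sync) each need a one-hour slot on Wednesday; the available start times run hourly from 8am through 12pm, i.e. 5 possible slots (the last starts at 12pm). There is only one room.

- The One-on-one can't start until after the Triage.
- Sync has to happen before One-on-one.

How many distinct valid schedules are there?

Splitting on Roadmap: it can be 8am (8), 9am (8), 10am (8), 11am (8), 12pm (8). Listing each branch's schedules as (One-on-one, Postmortem, Triage, Sync):
Roadmap=8am: (11am,12pm,9am,10am) (11am,12pm,10am,9am) (12pm,9am,10am,11am) (12pm,9am,11am,10am) (12pm,10am,9am,11am) (12pm,10am,11am,9am) (12pm,11am,9am,10am) (12pm,11am,10am,9am) — 8.
Roadmap=9am: (11am,12pm,8am,10am) (11am,12pm,10am,8am) (12pm,8am,10am,11am) (12pm,8am,11am,10am) (12pm,10am,8am,11am) (12pm,10am,11am,8am) (12pm,11am,8am,10am) (12pm,11am,10am,8am) — 8.
Roadmap=10am: (11am,12pm,8am,9am) (11am,12pm,9am,8am) (12pm,8am,9am,11am) (12pm,8am,11am,9am) (12pm,9am,8am,11am) (12pm,9am,11am,8am) (12pm,11am,8am,9am) (12pm,11am,9am,8am) — 8.
Roadmap=11am: (10am,12pm,8am,9am) (10am,12pm,9am,8am) (12pm,8am,9am,10am) (12pm,8am,10am,9am) (12pm,9am,8am,10am) (12pm,9am,10am,8am) (12pm,10am,8am,9am) (12pm,10am,9am,8am) — 8.
Roadmap=12pm: (10am,11am,8am,9am) (10am,11am,9am,8am) (11am,8am,9am,10am) (11am,8am,10am,9am) (11am,9am,8am,10am) (11am,9am,10am,8am) (11am,10am,8am,9am) (11am,10am,9am,8am) — 8.
Summing: 8 + 8 + 8 + 8 + 8 = 40.

40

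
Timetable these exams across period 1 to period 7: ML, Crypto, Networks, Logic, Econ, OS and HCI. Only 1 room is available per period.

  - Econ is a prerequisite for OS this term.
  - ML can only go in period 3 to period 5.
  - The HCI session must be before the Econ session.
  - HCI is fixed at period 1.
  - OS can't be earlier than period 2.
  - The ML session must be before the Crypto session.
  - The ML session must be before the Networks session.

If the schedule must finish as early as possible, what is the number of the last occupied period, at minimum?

7

The precedence chain requires at least 3 distinct periods.
With at most 1 per period and 7 exams, at least 7 periods are needed.
Propagating the time windows through the other constraints, Crypto can't land before period 4, so the schedule must run through at least period 4.
7 works (last occupied period: period 7): for example Econ -> period 2; ML -> period 3; HCI -> period 1; OS -> period 4; Logic -> period 7; Crypto -> period 5; Networks -> period 6.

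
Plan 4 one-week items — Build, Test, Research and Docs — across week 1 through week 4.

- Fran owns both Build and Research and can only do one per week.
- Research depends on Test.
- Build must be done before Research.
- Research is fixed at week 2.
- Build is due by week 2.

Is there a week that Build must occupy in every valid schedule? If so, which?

Build's window is week 1–week 2.
Research is fixed at week 2, and Build can't share a week with Research.
So Build must be week 1.

week 1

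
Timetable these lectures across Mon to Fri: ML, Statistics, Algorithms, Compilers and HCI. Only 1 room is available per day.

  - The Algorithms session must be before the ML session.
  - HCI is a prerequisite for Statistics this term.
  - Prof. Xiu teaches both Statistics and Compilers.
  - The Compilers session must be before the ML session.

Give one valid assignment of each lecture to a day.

HCI -> Thu; Algorithms -> Mon; Compilers -> Tue; Statistics -> Fri; ML -> Wed

Checking: Algorithms(Mon) before ML(Wed); Compilers(Tue) before ML(Wed); HCI(Thu) before Statistics(Fri); Statistics(Fri) != Compilers(Tue); max 1 per day (cap 1).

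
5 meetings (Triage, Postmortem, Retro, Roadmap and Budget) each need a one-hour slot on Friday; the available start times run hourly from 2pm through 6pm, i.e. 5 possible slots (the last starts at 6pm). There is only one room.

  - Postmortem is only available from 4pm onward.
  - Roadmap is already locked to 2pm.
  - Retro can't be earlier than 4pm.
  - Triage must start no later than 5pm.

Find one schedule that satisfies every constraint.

Postmortem in 4pm; Budget in 6pm; Roadmap in 2pm; Retro in 5pm; Triage in 3pm

Checking: Triage=3pm in [2pm,5pm]; Retro=5pm in [4pm,6pm]; Postmortem=4pm in [4pm,6pm]; Roadmap=2pm in [2pm,2pm]; max 1 per slot (cap 1).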